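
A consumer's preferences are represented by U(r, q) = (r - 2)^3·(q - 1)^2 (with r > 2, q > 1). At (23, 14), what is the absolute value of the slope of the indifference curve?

MU_r = 3·(r−2)^2·(q−1)^2, MU_q = 2·(r−2)^3·(q−1).
MRS = (3/2)·(q−1)/(r−2).
At (23, 14): MRS = 13/14.
So at (23, 14) the consumer would give up 13/14 units of q for one more unit of r.

MRS = 13/14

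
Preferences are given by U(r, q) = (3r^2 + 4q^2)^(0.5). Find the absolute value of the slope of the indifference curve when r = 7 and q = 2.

For CES with ρ = 2, MRS = (3/4)·(q/r)^(-1).
At (7, 2): MRS = 2.625.
So at (7, 2) the consumer would give up 2.625 units of q for one more unit of r.

MRS = 2.625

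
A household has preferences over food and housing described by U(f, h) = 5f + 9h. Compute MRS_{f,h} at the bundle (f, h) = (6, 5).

MRS = 5/9

MU_f = 5, MU_h = 9, so MRS = 5/9 at every bundle.
At (6, 5): MRS = 5/9.
So at (6, 5) the consumer would give up 5/9 units of h for one more unit of f.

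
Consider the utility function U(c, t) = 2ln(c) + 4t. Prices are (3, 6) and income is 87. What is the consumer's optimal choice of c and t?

c* = 1, t* = 14

MU_c = 2/c, MU_t = 4.
MRS = 2/c ÷ 4.
Tangency: set MRS = p_c/p_t = 3/6 = 0.5.
MRS depends only on c: 0.5/c = 0.5 ⇒ c* = 0.5/0.5 = 1.
From the budget, 6·t = 87 − 3·1 = 84, so t* = 14.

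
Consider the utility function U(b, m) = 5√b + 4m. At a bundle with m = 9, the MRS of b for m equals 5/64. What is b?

b = 64

MU_b = 5/(2√b), MU_m = 4.
MRS = 5/(2√b) ÷ 4.
MRS depends only on b: 0.625/√b = 5/64 ⇒ √b = 0.625/(5/64) = 8 ⇒ b = 64.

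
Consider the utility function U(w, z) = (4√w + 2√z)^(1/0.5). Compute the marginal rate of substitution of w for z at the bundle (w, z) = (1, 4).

MRS = 4

For CES with ρ = 0.5, MRS = (4/2)·√(z/w).
At (1, 4): MRS = 4.
That is, one extra unit of w is worth 4 units of z at the margin.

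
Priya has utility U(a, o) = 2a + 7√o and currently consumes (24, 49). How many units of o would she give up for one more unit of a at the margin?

MRS = 4

MU_a = 2, MU_o = 7/(2√o).
MRS = 2 ÷ (7/(2√o)).
At (24, 49): MRS = 4.
The indifference curve has slope −4 at this bundle.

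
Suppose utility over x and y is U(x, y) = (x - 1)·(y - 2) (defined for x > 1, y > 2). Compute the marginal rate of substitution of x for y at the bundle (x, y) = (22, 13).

MRS = 11/21

MU_x = (y−2), MU_y = (x−1).
MRS = (y−2)/(x−1).
At (22, 13): MRS = 11/21.
So at (22, 13) the consumer would give up 11/21 units of y for one more unit of x.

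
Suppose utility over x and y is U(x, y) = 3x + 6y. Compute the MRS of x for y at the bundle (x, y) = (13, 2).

MRS = 0.5

MU_x = 3, MU_y = 6, so MRS = 3/6 = 0.5 at every bundle.
At (13, 2): MRS = 0.5.
So at (13, 2) the consumer would give up 0.5 units of y for one more unit of x.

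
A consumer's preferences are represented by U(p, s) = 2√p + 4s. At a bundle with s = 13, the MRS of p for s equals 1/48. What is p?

p = 144

MU_p = 2/(2√p), MU_s = 4.
MRS = 2/(2√p) ÷ 4.
MRS depends only on p: 0.25/√p = 1/48 ⇒ √p = 0.25/(1/48) = 12 ⇒ p = 144.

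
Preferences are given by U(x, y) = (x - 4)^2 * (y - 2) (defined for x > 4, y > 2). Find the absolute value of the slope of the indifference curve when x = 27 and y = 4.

MU_x = 2·(x−4)·(y−2), MU_y = (x−4)^2.
MRS = (2/1)·(y−2)/(x−4).
At (27, 4): MRS = 4/23.
So at (27, 4) the consumer would give up 4/23 units of y for one more unit of x.

MRS = 4/23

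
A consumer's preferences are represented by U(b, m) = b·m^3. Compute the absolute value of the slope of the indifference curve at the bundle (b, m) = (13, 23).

MRS = 23/39

MU_b = m^3 and MU_m = 3·b·m^2.
MRS = MU_b/MU_m = (1/3)·m/b.
At (13, 23): MRS = 23/39.
So at (13, 23) the consumer would give up 23/39 units of m for one more unit of b.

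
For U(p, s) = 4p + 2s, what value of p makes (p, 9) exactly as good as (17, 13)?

U(17, 13) = 94.
Set U(p, 9) = 94 and solve.
4p + 2·9 = 94 ⇒ 4p = 76 ⇒ p = 19.
Check: U(19, 9) = 94.

p = 19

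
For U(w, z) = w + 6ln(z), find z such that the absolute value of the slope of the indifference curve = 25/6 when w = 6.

z = 25

MU_w = 1, MU_z = 6/z.
MRS = 1 ÷ (6/z).
MRS depends only on z: (1/6)·z = 25/6 ⇒ z = (25/6)/(1/6) = 25.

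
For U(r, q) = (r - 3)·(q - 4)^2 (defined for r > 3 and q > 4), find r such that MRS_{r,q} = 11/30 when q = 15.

r = 18

MU_r = (q−4)^2, MU_q = 2·(r−3)·(q−4).
MRS = (1/2)·(q−4)/(r−3).
Substitute q = 15: MRS = 5.5/(r − 3). Setting this equal to 11/30 gives r − 3 = 5.5/(11/30) = 15, so r = 18.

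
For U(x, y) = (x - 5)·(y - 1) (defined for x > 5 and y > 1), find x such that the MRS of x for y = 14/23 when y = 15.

x = 28

MU_x = (y−1), MU_y = (x−5).
MRS = (y−1)/(x−5).
Substitute y = 15: MRS = 14/(x − 5). Setting this equal to 14/23 gives x − 5 = 14/(14/23) = 23, so x = 28.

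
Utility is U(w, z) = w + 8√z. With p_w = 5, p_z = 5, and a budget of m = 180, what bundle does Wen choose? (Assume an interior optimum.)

w* = 20, z* = 16

MU_w = 1, MU_z = 8/(2√z).
MRS = 1 ÷ (8/(2√z)).
Tangency: set MRS = p_w/p_z = 5/5 = 1.
MRS depends only on z: 0.25·√z = 1 ⇒ √z = 1/0.25 = 4 ⇒ z* = 16.
From the budget, 5·w = 180 − 5·16 = 100, so w* = 20.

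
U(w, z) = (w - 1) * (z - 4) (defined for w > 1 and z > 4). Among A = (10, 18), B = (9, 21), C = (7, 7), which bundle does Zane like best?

Evaluate utility at each bundle:
U(A) = 126.
U(B) = 136.
U(C) = 18.
Highest utility is B, so B ≻ A ≻ C.

Bundle B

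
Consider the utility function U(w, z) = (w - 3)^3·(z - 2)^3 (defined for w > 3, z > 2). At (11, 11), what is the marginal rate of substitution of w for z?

MU_w = 3·(w−3)^2·(z−2)^3, MU_z = 3·(w−3)^3·(z−2)^2.
MRS = (z−2)/(w−3).
At (11, 11): MRS = 1.125.
That is, one extra unit of w is worth 1.125 units of z at the margin.

MRS = 1.125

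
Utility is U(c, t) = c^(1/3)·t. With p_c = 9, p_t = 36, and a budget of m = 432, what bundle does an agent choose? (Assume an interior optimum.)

MU_c = 1/3·c^(-2/3)·t and MU_t = c^(1/3).
MRS = MU_c/MU_t = (1/3)·t/c.
Tangency: set MRS = p_c/p_t = 9/36 = 0.25.
So (1/3)·t/c = 0.25, i.e. t = 0.75·c.
Substitute into the budget 9·c + 36·t = 432: 36·c = 432, so c* = 12.
Then t* = 0.75·12 = 9.

c* = 12, t* = 9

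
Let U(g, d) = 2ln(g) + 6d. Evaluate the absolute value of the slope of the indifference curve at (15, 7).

MU_g = 2/g, MU_d = 6.
MRS = 2/g ÷ 6.
At (15, 7): MRS = 1/45.
The indifference curve has slope −1/45 at this bundle.

MRS = 1/45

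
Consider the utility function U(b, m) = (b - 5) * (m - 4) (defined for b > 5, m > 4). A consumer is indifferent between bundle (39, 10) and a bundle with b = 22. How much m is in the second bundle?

U(39, 10) = 204.
Set U(22, m) = 204 and solve.
With b = 22: (22 − 5) = 17, so (m − 4) = 204/17 = 12.
So m = 4 + 12 = 16.
Check: U(22, 16) = 204.

m = 16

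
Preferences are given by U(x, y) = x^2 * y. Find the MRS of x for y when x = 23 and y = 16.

MRS = 32/23

MU_x = 2·x·y and MU_y = x^2.
MRS = MU_x/MU_y = (2/1)·y/x.
At (23, 16): MRS = 32/23.
So at (23, 16) the consumer would give up 32/23 units of y for one more unit of x.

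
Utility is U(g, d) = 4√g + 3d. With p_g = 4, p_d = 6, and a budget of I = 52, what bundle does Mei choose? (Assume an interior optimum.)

MU_g = 4/(2√g), MU_d = 3.
MRS = 4/(2√g) ÷ 3.
Tangency: set MRS = p_g/p_d = 4/6 = 2/3.
MRS depends only on g: (2/3)/√g = 2/3 ⇒ √g = (2/3)/(2/3) = 1 ⇒ g* = 1.
From the budget, 6·d = 52 − 4·1 = 48, so d* = 8.

g* = 1, d* = 8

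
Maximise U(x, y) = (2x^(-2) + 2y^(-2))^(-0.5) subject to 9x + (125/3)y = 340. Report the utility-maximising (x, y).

x* = 10, y* = 6

For CES with ρ = -2, MRS = (y/x)^3.
Tangency: set MRS = p_x/p_y = 9/(125/3) = 27/125.
So (y/x)^3 = 27/125; taking the cube root, y/x = 0.6, i.e. y = 0.6·x.
Substitute into the budget 9·x + (125/3)·y = 340: 34·x = 340, so x* = 10 and y* = 0.6·10 = 6.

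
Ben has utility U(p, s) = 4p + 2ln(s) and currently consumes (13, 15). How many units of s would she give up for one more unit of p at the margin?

MRS = 30

MU_p = 4, MU_s = 2/s.
MRS = 4 ÷ (2/s).
At (13, 15): MRS = 30.
The indifference curve has slope −30 at this bundle.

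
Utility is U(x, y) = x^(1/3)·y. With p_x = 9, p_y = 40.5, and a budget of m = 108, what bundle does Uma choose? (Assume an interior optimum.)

x* = 3, y* = 2

MU_x = 1/3·x^(-2/3)·y and MU_y = x^(1/3).
MRS = MU_x/MU_y = (1/3)·y/x.
Tangency: set MRS = p_x/p_y = 9/40.5 = 2/9.
So (1/3)·y/x = 2/9, i.e. y = (2/3)·x.
Substitute into the budget 9·x + 40.5·y = 108: 36·x = 108, so x* = 3.
Then y* = (2/3)·3 = 2.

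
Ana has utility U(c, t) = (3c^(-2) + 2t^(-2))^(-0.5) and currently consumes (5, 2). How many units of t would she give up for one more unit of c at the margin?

MRS = 12/125

For CES with ρ = -2, MRS = (3/2)·(t/c)^3.
At (5, 2): MRS = 12/125.
That is, one extra unit of c is worth 12/125 units of t at the margin.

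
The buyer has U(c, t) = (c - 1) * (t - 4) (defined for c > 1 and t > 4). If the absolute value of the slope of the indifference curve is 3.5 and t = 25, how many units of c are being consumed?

MU_c = (t−4), MU_t = (c−1).
MRS = (t−4)/(c−1).
Substitute t = 25: MRS = 21/(c − 1). Setting this equal to 3.5 gives c − 1 = 21/3.5 = 6, so c = 7.

c = 7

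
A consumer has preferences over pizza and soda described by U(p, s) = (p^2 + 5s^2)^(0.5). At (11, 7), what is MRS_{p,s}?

MRS = 11/35

For CES with ρ = 2, MRS = (1/5)·(s/p)^(-1).
At (11, 7): MRS = 11/35.
The indifference curve has slope −11/35 at this bundle.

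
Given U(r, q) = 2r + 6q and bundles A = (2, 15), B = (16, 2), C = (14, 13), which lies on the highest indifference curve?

Bundle C

Evaluate utility at each bundle:
U(A) = 94.
U(B) = 44.
U(C) = 106.
Highest utility is C, so C ≻ A ≻ B.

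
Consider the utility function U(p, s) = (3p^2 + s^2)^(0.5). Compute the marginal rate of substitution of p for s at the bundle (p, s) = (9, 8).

MRS = 3.375

For CES with ρ = 2, MRS = (3/1)·(s/p)^(-1).
At (9, 8): MRS = 3.375.
So at (9, 8) the consumer would give up 3.375 units of s for one more unit of p.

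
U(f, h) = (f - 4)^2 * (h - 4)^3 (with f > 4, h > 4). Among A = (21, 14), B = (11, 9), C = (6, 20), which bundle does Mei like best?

Evaluate utility at each bundle:
U(A) = 289000.
U(B) = 6125.
U(C) = 16384.
Highest utility is A, so A ≻ C ≻ B.

Bundle A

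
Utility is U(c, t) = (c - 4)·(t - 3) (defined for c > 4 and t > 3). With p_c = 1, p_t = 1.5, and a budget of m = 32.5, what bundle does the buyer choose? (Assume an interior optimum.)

c* = 16, t* = 11

MU_c = (t−3), MU_t = (c−4).
MRS = (t−3)/(c−4).
Tangency: set MRS = p_c/p_t = 1/1.5 = 2/3.
So (t − 3)/(c − 4) = 2/3, i.e. (t − 3) = (2/3)·(c − 4).
Rewrite the budget in excess-of-subsistence terms: 1·(c − 4) + 1.5·(t − 3) = 32.5 − 1·4 − 1.5·3 = 24.
Substituting, 2·(c − 4) = 24, so c − 4 = 12 and c* = 16.
Then t − 3 = (2/3)·12 = 8, so t* = 11.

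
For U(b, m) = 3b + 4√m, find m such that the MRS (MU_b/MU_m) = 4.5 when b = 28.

m = 9

MU_b = 3, MU_m = 4/(2√m).
MRS = 3 ÷ (4/(2√m)).
MRS depends only on m: 1.5·√m = 4.5 ⇒ √m = 4.5/1.5 = 3 ⇒ m = 9.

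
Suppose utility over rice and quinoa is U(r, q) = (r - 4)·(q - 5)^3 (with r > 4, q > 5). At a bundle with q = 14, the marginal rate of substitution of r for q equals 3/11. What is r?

MU_r = (q−5)^3, MU_q = 3·(r−4)·(q−5)^2.
MRS = (1/3)·(q−5)/(r−4).
Substitute q = 14: MRS = 3/(r − 4). Setting this equal to 3/11 gives r − 4 = 3/(3/11) = 11, so r = 15.

r = 15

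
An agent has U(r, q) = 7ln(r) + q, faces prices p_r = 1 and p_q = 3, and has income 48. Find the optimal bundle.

MU_r = 7/r, MU_q = 1.
MRS = 7/r ÷ 1.
Tangency: set MRS = p_r/p_q = 1/3.
MRS depends only on r: 7/r = 1/3 ⇒ r* = 7/(1/3) = 21.
From the budget, 3·q = 48 − 1·21 = 27, so q* = 9.

r* = 21, q* = 9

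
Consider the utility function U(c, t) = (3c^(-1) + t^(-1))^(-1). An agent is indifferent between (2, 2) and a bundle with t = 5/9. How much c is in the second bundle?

U depends on (c, t) only through S = 3c^(-1) + t^(-1), so equal utility means equal S. At (2, 2): S = 2.
With t = 5/9: (5/9)^(-1) = 1.8, so 3c^(-1) = 2 − 1.8 = 0.2, i.e. c^(-1) = 1/15.
Hence c = 1/(1/15) = 15.
Check: U(15, 5/9) = 0.5.

c = 15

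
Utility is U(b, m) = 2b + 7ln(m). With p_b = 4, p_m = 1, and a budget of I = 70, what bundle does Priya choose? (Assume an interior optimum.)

MU_b = 2, MU_m = 7/m.
MRS = 2 ÷ (7/m).
Tangency: set MRS = p_b/p_m = 4/1 = 4.
MRS depends only on m: (2/7)·m = 4 ⇒ m* = 4/(2/7) = 14.
From the budget, 4·b = 70 − 1·14 = 56, so b* = 14.

b* = 14, m* = 14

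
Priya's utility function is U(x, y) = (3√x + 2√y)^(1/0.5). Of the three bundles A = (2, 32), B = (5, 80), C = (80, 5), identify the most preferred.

Evaluate utility at each bundle:
U(A) = 242.000.
U(B) = 605.000.
U(C) = 980.000.
Highest utility is C, so C ≻ B ≻ A.

Bundle C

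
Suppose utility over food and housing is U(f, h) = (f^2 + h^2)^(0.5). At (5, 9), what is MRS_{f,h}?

For CES with ρ = 2, MRS = (h/f)^(-1).
At (5, 9): MRS = 5/9.
That is, one extra unit of f is worth 5/9 units of h at the margin.

MRS = 5/9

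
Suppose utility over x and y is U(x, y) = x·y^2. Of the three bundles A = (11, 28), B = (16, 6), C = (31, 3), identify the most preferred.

Evaluate utility at each bundle:
U(A) = 8624.
U(B) = 576.
U(C) = 279.
Highest utility is A, so A ≻ B ≻ C.

Bundle A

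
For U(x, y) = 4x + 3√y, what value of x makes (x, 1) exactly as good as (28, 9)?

x = 29.5

U(28, 9) = 121.
Set U(x, 1) = 121 and solve.
With y = 1: √1 = 1, so 4x = 121 − 3·1 = 118 and x = 29.5.
Check: U(29.5, 1) = 121.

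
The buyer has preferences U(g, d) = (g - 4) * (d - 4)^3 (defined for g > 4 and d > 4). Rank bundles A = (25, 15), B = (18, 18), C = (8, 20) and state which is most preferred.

Evaluate utility at each bundle:
U(A) = 27951.
U(B) = 38416.
U(C) = 16384.
Highest utility is B, so B ≻ A ≻ C.

Bundle B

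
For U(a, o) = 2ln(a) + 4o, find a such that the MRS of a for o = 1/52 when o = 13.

MU_a = 2/a, MU_o = 4.
MRS = 2/a ÷ 4.
MRS depends only on a: 0.5/a = 1/52 ⇒ a = 0.5/(1/52) = 26.

a = 26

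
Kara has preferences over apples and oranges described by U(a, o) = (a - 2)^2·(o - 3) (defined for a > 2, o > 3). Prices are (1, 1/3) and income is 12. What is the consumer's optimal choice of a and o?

MU_a = 2·(a−2)·(o−3), MU_o = (a−2)^2.
MRS = (2/1)·(o−3)/(a−2).
Tangency: set MRS = p_a/p_o = 1/(1/3) = 3.
So (2/1)·(o − 3)/(a − 2) = 3, i.e. (o − 3) = 1.5·(a − 2).
Rewrite the budget in excess-of-subsistence terms: 1·(a − 2) + (1/3)·(o − 3) = 12 − 1·2 − (1/3)·3 = 9.
Substituting, 1.5·(a − 2) = 9, so a − 2 = 6 and a* = 8.
Then o − 3 = 1.5·6 = 9, so o* = 12.

a* = 8, o* = 12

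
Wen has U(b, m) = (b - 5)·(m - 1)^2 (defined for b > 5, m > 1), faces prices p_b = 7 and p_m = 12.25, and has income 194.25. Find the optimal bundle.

b* = 12, m* = 9

MU_b = (m−1)^2, MU_m = 2·(b−5)·(m−1).
MRS = (1/2)·(m−1)/(b−5).
Tangency: set MRS = p_b/p_m = 7/12.25 = 4/7.
So (1/2)·(m − 1)/(b − 5) = 4/7, i.e. (m − 1) = (8/7)·(b − 5).
Rewrite the budget in excess-of-subsistence terms: 7·(b − 5) + 12.25·(m − 1) = 194.25 − 7·5 − 12.25·1 = 147.
Substituting, 21·(b − 5) = 147, so b − 5 = 7 and b* = 12.
Then m − 1 = (8/7)·7 = 8, so m* = 9.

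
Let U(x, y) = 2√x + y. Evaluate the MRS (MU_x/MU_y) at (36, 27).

MU_x = 2/(2√x), MU_y = 1.
MRS = 2/(2√x) ÷ 1.
At (36, 27): MRS = 1/6.
That is, one extra unit of x is worth 1/6 units of y at the margin.

MRS = 1/6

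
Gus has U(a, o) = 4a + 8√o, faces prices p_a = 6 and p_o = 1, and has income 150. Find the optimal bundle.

MU_a = 4, MU_o = 8/(2√o).
MRS = 4 ÷ (8/(2√o)).
Tangency: set MRS = p_a/p_o = 6/1 = 6.
MRS depends only on o: √o = 6 ⇒ √o = 6 ⇒ o* = 36.
From the budget, 6·a = 150 − 1·36 = 114, so a* = 19.

a* = 19, o* = 36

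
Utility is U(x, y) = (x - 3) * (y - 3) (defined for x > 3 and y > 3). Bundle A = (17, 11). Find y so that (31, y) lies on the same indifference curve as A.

U(17, 11) = 112.
Set U(31, y) = 112 and solve.
With x = 31: (31 − 3) = 28, so (y − 3) = 112/28 = 4.
So y = 3 + 4 = 7.
Check: U(31, 7) = 112.

y = 7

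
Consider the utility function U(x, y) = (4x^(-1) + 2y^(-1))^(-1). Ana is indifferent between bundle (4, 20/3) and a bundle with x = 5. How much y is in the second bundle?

y = 4

U depends on (x, y) only through S = 4x^(-1) + 2y^(-1), so equal utility means equal S. At (4, 20/3): S = 1.3.
With x = 5: 4·5^(-1) = 0.8, so 2y^(-1) = 1.3 − 0.8 = 0.5, i.e. y^(-1) = 0.25.
Hence y = 1/0.25 = 4.
Check: U(5, 4) = 0.7692.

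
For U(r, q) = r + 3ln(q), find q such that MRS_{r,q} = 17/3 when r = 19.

q = 17

MU_r = 1, MU_q = 3/q.
MRS = 1 ÷ (3/q).
MRS depends only on q: (1/3)·q = 17/3 ⇒ q = (17/3)/(1/3) = 17.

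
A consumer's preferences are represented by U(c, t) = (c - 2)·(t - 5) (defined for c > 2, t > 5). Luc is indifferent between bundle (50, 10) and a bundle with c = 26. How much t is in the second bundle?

U(50, 10) = 240.
Set U(26, t) = 240 and solve.
With c = 26: (26 − 2) = 24, so (t − 5) = 240/24 = 10.
So t = 5 + 10 = 15.
Check: U(26, 15) = 240.

t = 15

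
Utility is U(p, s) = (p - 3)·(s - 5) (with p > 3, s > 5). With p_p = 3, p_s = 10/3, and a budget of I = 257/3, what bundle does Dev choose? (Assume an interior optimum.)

MU_p = (s−5), MU_s = (p−3).
MRS = (s−5)/(p−3).
Tangency: set MRS = p_p/p_s = 3/(10/3) = 0.9.
So (s − 5)/(p − 3) = 0.9, i.e. (s − 5) = 0.9·(p − 3).
Rewrite the budget in excess-of-subsistence terms: 3·(p − 3) + (10/3)·(s − 5) = 257/3 − 3·3 − (10/3)·5 = 60.
Substituting, 6·(p − 3) = 60, so p − 3 = 10 and p* = 13.
Then s − 5 = 0.9·10 = 9, so s* = 14.

p* = 13, s* = 14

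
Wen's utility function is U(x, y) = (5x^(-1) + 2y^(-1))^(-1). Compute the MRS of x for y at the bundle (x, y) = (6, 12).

MRS = 10

For CES with ρ = -1, MRS = (5/2)·(y/x)^2.
At (6, 12): MRS = 10.
That is, one extra unit of x is worth 10 units of y at the margin.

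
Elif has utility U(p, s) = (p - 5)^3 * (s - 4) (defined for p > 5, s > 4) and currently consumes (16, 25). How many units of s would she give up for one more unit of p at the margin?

MU_p = 3·(p−5)^2·(s−4), MU_s = (p−5)^3.
MRS = (3/1)·(s−4)/(p−5).
At (16, 25): MRS = 63/11.
So at (16, 25) the consumer would give up 63/11 units of s for one more unit of p.

MRS = 63/11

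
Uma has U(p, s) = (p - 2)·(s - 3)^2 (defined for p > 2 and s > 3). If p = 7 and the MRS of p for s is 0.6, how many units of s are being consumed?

MU_p = (s−3)^2, MU_s = 2·(p−2)·(s−3).
MRS = (1/2)·(s−3)/(p−2).
Substitute p = 7: MRS = (s − 3)/10. Setting this equal to 0.6 gives s − 3 = 0.6·10 = 6, so s = 9.

s = 9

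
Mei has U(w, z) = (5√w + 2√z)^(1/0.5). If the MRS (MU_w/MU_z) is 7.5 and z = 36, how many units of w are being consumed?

w = 4

For CES with ρ = 0.5, MRS = (5/2)·√(z/w).
Setting (5/2)·√(36/w) = 7.5 gives √(36/w) = 3, so 36/w = 9 and w = 4.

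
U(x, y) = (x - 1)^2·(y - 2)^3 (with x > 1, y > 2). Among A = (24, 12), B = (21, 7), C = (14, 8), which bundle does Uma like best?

Bundle A

Evaluate utility at each bundle:
U(A) = 529000.
U(B) = 50000.
U(C) = 36504.
Highest utility is A, so A ≻ B ≻ C.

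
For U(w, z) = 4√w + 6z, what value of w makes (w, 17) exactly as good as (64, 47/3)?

w = 36

U(64, 47/3) = 126.
Set U(w, 17) = 126 and solve.
With z = 17: 4√w = 126 − 6·17 = 24, so √w = 6 and w = 36.
Check: U(36, 17) = 126.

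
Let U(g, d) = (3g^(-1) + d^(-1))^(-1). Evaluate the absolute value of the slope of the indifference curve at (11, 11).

For CES with ρ = -1, MRS = (3/1)·(d/g)^2.
At (11, 11): MRS = 3.
So at (11, 11) the consumer would give up 3 units of d for one more unit of g.

MRS = 3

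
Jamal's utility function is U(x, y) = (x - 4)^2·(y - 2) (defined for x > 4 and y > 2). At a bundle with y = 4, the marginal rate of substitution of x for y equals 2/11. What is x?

x = 26

MU_x = 2·(x−4)·(y−2), MU_y = (x−4)^2.
MRS = (2/1)·(y−2)/(x−4).
Substitute y = 4: MRS = 4/(x − 4). Setting this equal to 2/11 gives x − 4 = 4/(2/11) = 22, so x = 26.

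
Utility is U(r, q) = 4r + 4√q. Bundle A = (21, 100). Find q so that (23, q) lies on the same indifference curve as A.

U(21, 100) = 124.
Set U(23, q) = 124 and solve.
With r = 23: 4√q = 124 − 4·23 = 32, so √q = 8 and q = 64.
Check: U(23, 64) = 124.

q = 64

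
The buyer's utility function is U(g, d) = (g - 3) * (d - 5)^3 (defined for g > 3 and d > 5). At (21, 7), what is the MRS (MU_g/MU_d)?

MRS = 1/27

MU_g = (d−5)^3, MU_d = 3·(g−3)·(d−5)^2.
MRS = (1/3)·(d−5)/(g−3).
At (21, 7): MRS = 1/27.
So at (21, 7) the consumer would give up 1/27 units of d for one more unit of g.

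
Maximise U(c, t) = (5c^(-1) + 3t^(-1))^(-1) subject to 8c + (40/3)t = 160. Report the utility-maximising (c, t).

For CES with ρ = -1, MRS = (5/3)·(t/c)^2.
Tangency: set MRS = p_c/p_t = 8/(40/3) = 0.6.
So (t/c)^2 = 9/25; taking the square root, t/c = 0.6, i.e. t = 0.6·c.
Substitute into the budget 8·c + (40/3)·t = 160: 16·c = 160, so c* = 10 and t* = 0.6·10 = 6.

c* = 10, t* = 6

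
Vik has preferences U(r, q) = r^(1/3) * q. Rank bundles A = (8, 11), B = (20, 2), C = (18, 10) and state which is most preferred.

Evaluate utility at each bundle:
U(A) = 22.000.
U(B) = 5.429.
U(C) = 26.207.
Highest utility is C, so C ≻ A ≻ B.

Bundle C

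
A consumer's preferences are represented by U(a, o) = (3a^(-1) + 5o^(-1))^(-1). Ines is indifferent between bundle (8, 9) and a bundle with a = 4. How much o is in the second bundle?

U depends on (a, o) only through S = 3a^(-1) + 5o^(-1), so equal utility means equal S. At (8, 9): S = 67/72.
With a = 4: 3·4^(-1) = 0.75, so 5o^(-1) = 67/72 − 0.75 = 13/72, i.e. o^(-1) = 13/360.
Hence o = 1/(13/360) = 360/13.
Check: U(4, 360/13) = 1.0746.

o = 360/13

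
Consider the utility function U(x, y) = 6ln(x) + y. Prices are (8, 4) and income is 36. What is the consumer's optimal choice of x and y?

x* = 3, y* = 3

MU_x = 6/x, MU_y = 1.
MRS = 6/x ÷ 1.
Tangency: set MRS = p_x/p_y = 8/4 = 2.
MRS depends only on x: 6/x = 2 ⇒ x* = 6/2 = 3.
From the budget, 4·y = 36 − 8·3 = 12, so y* = 3.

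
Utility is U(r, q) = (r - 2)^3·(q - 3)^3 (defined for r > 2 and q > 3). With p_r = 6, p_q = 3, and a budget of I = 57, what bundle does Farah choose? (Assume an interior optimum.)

MU_r = 3·(r−2)^2·(q−3)^3, MU_q = 3·(r−2)^3·(q−3)^2.
MRS = (q−3)/(r−2).
Tangency: set MRS = p_r/p_q = 6/3 = 2.
So (q − 3)/(r − 2) = 2, i.e. (q − 3) = 2·(r − 2).
Rewrite the budget in excess-of-subsistence terms: 6·(r − 2) + 3·(q − 3) = 57 − 6·2 − 3·3 = 36.
Substituting, 12·(r − 2) = 36, so r − 2 = 3 and r* = 5.
Then q − 3 = 2·3 = 6, so q* = 9.

r* = 5, q* = 9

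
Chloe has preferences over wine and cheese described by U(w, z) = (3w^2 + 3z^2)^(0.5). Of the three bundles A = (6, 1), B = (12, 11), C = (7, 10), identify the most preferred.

Bundle B

Evaluate utility at each bundle:
U(A) = 10.536.
U(B) = 28.196.
U(C) = 21.142.
Highest utility is B, so B ≻ C ≻ A.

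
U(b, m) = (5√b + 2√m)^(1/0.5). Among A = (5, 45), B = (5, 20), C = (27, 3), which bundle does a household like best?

Bundle C

Evaluate utility at each bundle:
U(A) = 605.000.
U(B) = 405.000.
U(C) = 867.000.
Highest utility is C, so C ≻ A ≻ B.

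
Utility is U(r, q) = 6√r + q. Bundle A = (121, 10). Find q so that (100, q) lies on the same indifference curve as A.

q = 16

U(121, 10) = 76.
Set U(100, q) = 76 and solve.
With r = 100: √100 = 10, so q = 76 − 6·10 = 16.
Check: U(100, 16) = 76.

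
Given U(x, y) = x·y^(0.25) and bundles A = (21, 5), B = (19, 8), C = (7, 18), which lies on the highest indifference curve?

Bundle B

Evaluate utility at each bundle:
U(A) = 31.402.
U(B) = 31.954.
U(C) = 14.418.
Highest utility is B, so B ≻ A ≻ C.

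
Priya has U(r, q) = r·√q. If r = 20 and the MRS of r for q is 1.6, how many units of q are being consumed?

q = 16

MU_r = √q and MU_q = 0.5·r·q^(-0.5).
MRS = MU_r/MU_q = (2)·q/r.
Substitute r = 20: MRS = q/10. Setting q/10 = 1.6 gives q = 1.6·10 = 16.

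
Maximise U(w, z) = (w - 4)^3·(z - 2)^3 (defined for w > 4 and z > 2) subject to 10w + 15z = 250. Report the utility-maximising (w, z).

w* = 13, z* = 8

MU_w = 3·(w−4)^2·(z−2)^3, MU_z = 3·(w−4)^3·(z−2)^2.
MRS = (z−2)/(w−4).
Tangency: set MRS = p_w/p_z = 10/15 = 2/3.
So (z − 2)/(w − 4) = 2/3, i.e. (z − 2) = (2/3)·(w − 4).
Rewrite the budget in excess-of-subsistence terms: 10·(w − 4) + 15·(z − 2) = 250 − 10·4 − 15·2 = 180.
Substituting, 20·(w − 4) = 180, so w − 4 = 9 and w* = 13.
Then z − 2 = (2/3)·9 = 6, so z* = 8.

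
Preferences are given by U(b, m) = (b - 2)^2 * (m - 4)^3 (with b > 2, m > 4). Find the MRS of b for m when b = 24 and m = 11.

MRS = 7/33

MU_b = 2·(b−2)·(m−4)^3, MU_m = 3·(b−2)^2·(m−4)^2.
MRS = (2/3)·(m−4)/(b−2).
At (24, 11): MRS = 7/33.
So at (24, 11) the consumer would give up 7/33 units of m for one more unit of b.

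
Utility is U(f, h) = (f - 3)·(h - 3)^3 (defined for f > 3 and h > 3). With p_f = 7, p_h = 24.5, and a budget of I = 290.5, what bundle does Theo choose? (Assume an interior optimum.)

MU_f = (h−3)^3, MU_h = 3·(f−3)·(h−3)^2.
MRS = (1/3)·(h−3)/(f−3).
Tangency: set MRS = p_f/p_h = 7/24.5 = 2/7.
So (1/3)·(h − 3)/(f − 3) = 2/7, i.e. (h − 3) = (6/7)·(f − 3).
Rewrite the budget in excess-of-subsistence terms: 7·(f − 3) + 24.5·(h − 3) = 290.5 − 7·3 − 24.5·3 = 196.
Substituting, 28·(f − 3) = 196, so f − 3 = 7 and f* = 10.
Then h − 3 = (6/7)·7 = 6, so h* = 9.

f* = 10, h* = 9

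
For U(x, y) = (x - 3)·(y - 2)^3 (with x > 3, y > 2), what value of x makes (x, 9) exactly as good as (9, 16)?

x = 51

U(9, 16) = 16464.
Set U(x, 9) = 16464 and solve.
With y = 9: (9 − 2)^3 = 343, so (x − 3) = 16464/343 = 48.
So x = 3 + 48 = 51.
Check: U(51, 9) = 16464.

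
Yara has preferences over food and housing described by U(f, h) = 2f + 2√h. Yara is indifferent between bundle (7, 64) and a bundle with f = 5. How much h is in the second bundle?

h = 100

U(7, 64) = 30.
Set U(5, h) = 30 and solve.
With f = 5: 2√h = 30 − 2·5 = 20, so √h = 10 and h = 100.
Check: U(5, 100) = 30.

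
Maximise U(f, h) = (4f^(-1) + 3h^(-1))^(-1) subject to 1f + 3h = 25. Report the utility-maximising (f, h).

f* = 10, h* = 5

For CES with ρ = -1, MRS = (4/3)·(h/f)^2.
Tangency: set MRS = p_f/p_h = 1/3.
So (h/f)^2 = 0.25; taking the square root, h/f = 0.5, i.e. h = 0.5·f.
Substitute into the budget 1·f + 3·h = 25: 2.5·f = 25, so f* = 10 and h* = 0.5·10 = 5.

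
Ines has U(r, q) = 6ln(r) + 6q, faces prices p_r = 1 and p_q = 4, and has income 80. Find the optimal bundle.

r* = 4, q* = 19

MU_r = 6/r, MU_q = 6.
MRS = 6/r ÷ 6.
Tangency: set MRS = p_r/p_q = 1/4 = 0.25.
MRS depends only on r: 1/r = 0.25 ⇒ r* = 1/0.25 = 4.
From the budget, 4·q = 80 − 1·4 = 76, so q* = 19.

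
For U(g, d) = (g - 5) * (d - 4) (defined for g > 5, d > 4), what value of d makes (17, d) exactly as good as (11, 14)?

U(11, 14) = 60.
Set U(17, d) = 60 and solve.
With g = 17: (17 − 5) = 12, so (d − 4) = 60/12 = 5.
So d = 4 + 5 = 9.
Check: U(17, 9) = 60.

d = 9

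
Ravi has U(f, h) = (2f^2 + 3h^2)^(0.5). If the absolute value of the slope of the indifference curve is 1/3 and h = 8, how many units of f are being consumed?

f = 4

For CES with ρ = 2, MRS = (2/3)·(h/f)^(-1).
Setting (2/3)·(8/f)^(-1) = 1/3 gives (8/f)^(-1) = 0.5, so 8/f = 2 and f = 4.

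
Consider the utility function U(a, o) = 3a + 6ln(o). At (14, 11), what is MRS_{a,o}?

MU_a = 3, MU_o = 6/o.
MRS = 3 ÷ (6/o).
At (14, 11): MRS = 5.5.
The indifference curve has slope −5.5 at this bundle.

MRS = 5.5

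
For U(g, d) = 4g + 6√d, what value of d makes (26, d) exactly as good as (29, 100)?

d = 144

U(29, 100) = 176.
Set U(26, d) = 176 and solve.
With g = 26: 6√d = 176 − 4·26 = 72, so √d = 12 and d = 144.
Check: U(26, 144) = 176.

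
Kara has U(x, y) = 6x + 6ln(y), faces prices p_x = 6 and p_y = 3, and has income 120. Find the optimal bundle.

x* = 19, y* = 2

MU_x = 6, MU_y = 6/y.
MRS = 6 ÷ (6/y).
Tangency: set MRS = p_x/p_y = 6/3 = 2.
MRS depends only on y: y = 2 ⇒ y* = 2.
From the budget, 6·x = 120 − 3·2 = 114, so x* = 19.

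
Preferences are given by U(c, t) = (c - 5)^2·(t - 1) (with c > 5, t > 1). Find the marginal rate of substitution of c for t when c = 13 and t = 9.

MRS = 2

MU_c = 2·(c−5)·(t−1), MU_t = (c−5)^2.
MRS = (2/1)·(t−1)/(c−5).
At (13, 9): MRS = 2.
So at (13, 9) the consumer would give up 2 units of t for one more unit of c.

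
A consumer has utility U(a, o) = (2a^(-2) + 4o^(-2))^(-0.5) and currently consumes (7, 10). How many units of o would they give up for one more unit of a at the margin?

For CES with ρ = -2, MRS = (2/4)·(o/a)^3.
At (7, 10): MRS = 500/343.
So at (7, 10) the consumer would give up 500/343 units of o for one more unit of a.

MRS = 500/343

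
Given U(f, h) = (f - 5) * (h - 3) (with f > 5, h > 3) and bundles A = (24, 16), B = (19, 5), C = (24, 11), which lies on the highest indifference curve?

Evaluate utility at each bundle:
U(A) = 247.
U(B) = 28.
U(C) = 152.
Highest utility is A, so A ≻ C ≻ B.

Bundle A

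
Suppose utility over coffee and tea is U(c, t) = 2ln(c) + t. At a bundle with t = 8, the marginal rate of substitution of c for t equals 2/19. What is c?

c = 19

MU_c = 2/c, MU_t = 1.
MRS = 2/c ÷ 1.
MRS depends only on c: 2/c = 2/19 ⇒ c = 2/(2/19) = 19.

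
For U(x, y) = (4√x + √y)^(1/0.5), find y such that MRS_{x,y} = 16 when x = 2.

y = 32

For CES with ρ = 0.5, MRS = (4/1)·√(y/x).
Setting (4/1)·√(y/2) = 16 gives √(y/2) = 4, so y/2 = 16 and y = 32.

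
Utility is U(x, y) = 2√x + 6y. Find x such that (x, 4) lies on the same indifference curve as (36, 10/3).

x = 16

U(36, 10/3) = 32.
Set U(x, 4) = 32 and solve.
With y = 4: 2√x = 32 − 6·4 = 8, so √x = 4 and x = 16.
Check: U(16, 4) = 32.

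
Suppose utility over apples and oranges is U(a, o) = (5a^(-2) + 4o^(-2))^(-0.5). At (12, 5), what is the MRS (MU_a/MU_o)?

MRS = 625/6912

For CES with ρ = -2, MRS = (5/4)·(o/a)^3.
At (12, 5): MRS = 625/6912.
The indifference curve has slope −625/6912 at this bundle.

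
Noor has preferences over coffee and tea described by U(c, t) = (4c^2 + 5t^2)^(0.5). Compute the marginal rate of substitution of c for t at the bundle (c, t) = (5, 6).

For CES with ρ = 2, MRS = (4/5)·(t/c)^(-1).
At (5, 6): MRS = 2/3.
That is, one extra unit of c is worth 2/3 units of t at the margin.

MRS = 2/3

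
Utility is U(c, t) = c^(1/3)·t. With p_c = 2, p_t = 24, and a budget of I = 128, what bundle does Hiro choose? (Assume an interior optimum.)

c* = 16, t* = 4

MU_c = 1/3·c^(-2/3)·t and MU_t = c^(1/3).
MRS = MU_c/MU_t = (1/3)·t/c.
Tangency: set MRS = p_c/p_t = 2/24 = 1/12.
So (1/3)·t/c = 1/12, i.e. t = 0.25·c.
Substitute into the budget 2·c + 24·t = 128: 8·c = 128, so c* = 16.
Then t* = 0.25·16 = 4.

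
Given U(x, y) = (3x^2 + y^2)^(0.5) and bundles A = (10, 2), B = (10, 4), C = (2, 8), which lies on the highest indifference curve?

Bundle B

Evaluate utility at each bundle:
U(A) = 17.436.
U(B) = 17.776.
U(C) = 8.718.
Highest utility is B, so B ≻ A ≻ C.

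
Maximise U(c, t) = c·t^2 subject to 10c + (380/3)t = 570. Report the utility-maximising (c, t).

c* = 19, t* = 3

MU_c = t^2 and MU_t = 2·c·t.
MRS = MU_c/MU_t = (1/2)·t/c.
Tangency: set MRS = p_c/p_t = 10/(380/3) = 3/38.
So (1/2)·t/c = 3/38, i.e. t = (3/19)·c.
Substitute into the budget 10·c + (380/3)·t = 570: 30·c = 570, so c* = 19.
Then t* = (3/19)·19 = 3.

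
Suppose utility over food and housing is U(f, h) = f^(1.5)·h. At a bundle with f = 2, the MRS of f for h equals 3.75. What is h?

MU_f = 1.5·√f·h and MU_h = f^(1.5).
MRS = MU_f/MU_h = (1.5)·h/f.
Substitute f = 2: MRS = h/(4/3). Setting h/(4/3) = 3.75 gives h = 3.75·(4/3) = 5.

h = 5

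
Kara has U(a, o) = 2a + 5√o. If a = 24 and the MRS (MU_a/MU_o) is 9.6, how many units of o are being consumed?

o = 144

MU_a = 2, MU_o = 5/(2√o).
MRS = 2 ÷ (5/(2√o)).
MRS depends only on o: 0.8·√o = 9.6 ⇒ √o = 9.6/0.8 = 12 ⇒ o = 144.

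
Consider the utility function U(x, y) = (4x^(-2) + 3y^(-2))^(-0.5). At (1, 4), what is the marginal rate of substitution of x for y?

For CES with ρ = -2, MRS = (4/3)·(y/x)^3.
At (1, 4): MRS = 256/3.
So at (1, 4) the consumer would give up 256/3 units of y for one more unit of x.

MRS = 256/3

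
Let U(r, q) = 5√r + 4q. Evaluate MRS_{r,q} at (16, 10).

MU_r = 5/(2√r), MU_q = 4.
MRS = 5/(2√r) ÷ 4.
At (16, 10): MRS = 5/32.
The indifference curve has slope −5/32 at this bundle.

MRS = 5/32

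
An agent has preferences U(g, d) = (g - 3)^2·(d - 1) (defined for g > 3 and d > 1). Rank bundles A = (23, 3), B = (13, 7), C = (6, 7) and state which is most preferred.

Evaluate utility at each bundle:
U(A) = 800.
U(B) = 600.
U(C) = 54.
Highest utility is A, so A ≻ B ≻ C.

Bundle A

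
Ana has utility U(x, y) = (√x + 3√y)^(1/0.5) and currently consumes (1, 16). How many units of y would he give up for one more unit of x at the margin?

MRS = 4/3

For CES with ρ = 0.5, MRS = (1/3)·√(y/x).
At (1, 16): MRS = 4/3.
So at (1, 16) the consumer would give up 4/3 units of y for one more unit of x.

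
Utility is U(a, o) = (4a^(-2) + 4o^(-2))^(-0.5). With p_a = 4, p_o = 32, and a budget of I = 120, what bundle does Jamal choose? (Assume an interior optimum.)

a* = 6, o* = 3

For CES with ρ = -2, MRS = (o/a)^3.
Tangency: set MRS = p_a/p_o = 4/32 = 0.125.
So (o/a)^3 = 0.125; taking the cube root, o/a = 0.5, i.e. o = 0.5·a.
Substitute into the budget 4·a + 32·o = 120: 20·a = 120, so a* = 6 and o* = 0.5·6 = 3.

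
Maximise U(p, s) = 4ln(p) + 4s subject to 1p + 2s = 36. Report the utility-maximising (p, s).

MU_p = 4/p, MU_s = 4.
MRS = 4/p ÷ 4.
Tangency: set MRS = p_p/p_s = 1/2 = 0.5.
MRS depends only on p: 1/p = 0.5 ⇒ p* = 1/0.5 = 2.
From the budget, 2·s = 36 − 1·2 = 34, so s* = 17.

p* = 2, s* = 17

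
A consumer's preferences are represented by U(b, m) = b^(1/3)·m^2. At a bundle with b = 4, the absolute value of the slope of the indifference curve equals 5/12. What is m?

MU_b = 1/3·b^(-2/3)·m^2 and MU_m = 2·b^(1/3)·m.
MRS = MU_b/MU_m = (1/6)·m/b.
Substitute b = 4: MRS = m/24. Setting m/24 = 5/12 gives m = (5/12)·24 = 10.

m = 10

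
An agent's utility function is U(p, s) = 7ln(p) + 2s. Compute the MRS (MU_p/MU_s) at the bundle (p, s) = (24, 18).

MRS = 7/48

MU_p = 7/p, MU_s = 2.
MRS = 7/p ÷ 2.
At (24, 18): MRS = 7/48.
The indifference curve has slope −7/48 at this bundle.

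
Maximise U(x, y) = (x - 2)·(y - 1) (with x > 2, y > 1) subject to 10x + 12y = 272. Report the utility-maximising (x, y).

x* = 14, y* = 11

MU_x = (y−1), MU_y = (x−2).
MRS = (y−1)/(x−2).
Tangency: set MRS = p_x/p_y = 10/12 = 5/6.
So (y − 1)/(x − 2) = 5/6, i.e. (y − 1) = (5/6)·(x − 2).
Rewrite the budget in excess-of-subsistence terms: 10·(x − 2) + 12·(y − 1) = 272 − 10·2 − 12·1 = 240.
Substituting, 20·(x − 2) = 240, so x − 2 = 12 and x* = 14.
Then y − 1 = (5/6)·12 = 10, so y* = 11.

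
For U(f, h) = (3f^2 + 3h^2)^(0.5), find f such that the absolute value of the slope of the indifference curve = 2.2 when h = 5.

f = 11

For CES with ρ = 2, MRS = (h/f)^(-1).
Setting (5/f)^(-1) = 2.2 gives 5/f = 5/11 and f = 11.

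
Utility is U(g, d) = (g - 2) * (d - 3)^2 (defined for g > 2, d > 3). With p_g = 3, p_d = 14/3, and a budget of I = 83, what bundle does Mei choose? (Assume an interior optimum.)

MU_g = (d−3)^2, MU_d = 2·(g−2)·(d−3).
MRS = (1/2)·(d−3)/(g−2).
Tangency: set MRS = p_g/p_d = 3/(14/3) = 9/14.
So (1/2)·(d − 3)/(g − 2) = 9/14, i.e. (d − 3) = (9/7)·(g − 2).
Rewrite the budget in excess-of-subsistence terms: 3·(g − 2) + (14/3)·(d − 3) = 83 − 3·2 − (14/3)·3 = 63.
Substituting, 9·(g − 2) = 63, so g − 2 = 7 and g* = 9.
Then d − 3 = (9/7)·7 = 9, so d* = 12.

g* = 9, d* = 12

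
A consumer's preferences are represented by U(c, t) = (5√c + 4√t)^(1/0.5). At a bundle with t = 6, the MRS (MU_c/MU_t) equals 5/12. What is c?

c = 54

For CES with ρ = 0.5, MRS = (5/4)·√(t/c).
Setting (5/4)·√(6/c) = 5/12 gives √(6/c) = 1/3, so 6/c = 1/9 and c = 54.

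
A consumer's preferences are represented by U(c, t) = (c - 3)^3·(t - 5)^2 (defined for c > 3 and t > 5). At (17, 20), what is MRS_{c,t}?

MRS = 45/28

MU_c = 3·(c−3)^2·(t−5)^2, MU_t = 2·(c−3)^3·(t−5).
MRS = (3/2)·(t−5)/(c−3).
At (17, 20): MRS = 45/28.
So at (17, 20) the consumer would give up 45/28 units of t for one more unit of c.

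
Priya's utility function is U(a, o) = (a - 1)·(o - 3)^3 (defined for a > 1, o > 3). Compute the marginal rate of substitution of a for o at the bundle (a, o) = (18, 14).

MRS = 11/51

MU_a = (o−3)^3, MU_o = 3·(a−1)·(o−3)^2.
MRS = (1/3)·(o−3)/(a−1).
At (18, 14): MRS = 11/51.
So at (18, 14) the consumer would give up 11/51 units of o for one more unit of a.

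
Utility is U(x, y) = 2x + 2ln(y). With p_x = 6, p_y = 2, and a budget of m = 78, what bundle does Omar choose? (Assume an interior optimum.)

MU_x = 2, MU_y = 2/y.
MRS = 2 ÷ (2/y).
Tangency: set MRS = p_x/p_y = 6/2 = 3.
MRS depends only on y: y = 3 ⇒ y* = 3.
From the budget, 6·x = 78 − 2·3 = 72, so x* = 12.

x* = 12, y* = 3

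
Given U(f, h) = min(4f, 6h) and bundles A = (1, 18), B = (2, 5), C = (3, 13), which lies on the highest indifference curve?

Evaluate utility at each bundle:
U(A) = 4.
U(B) = 8.
U(C) = 12.
Highest utility is C, so C ≻ B ≻ A.

Bundle C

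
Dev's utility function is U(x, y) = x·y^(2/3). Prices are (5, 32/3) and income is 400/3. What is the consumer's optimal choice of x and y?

x* = 16, y* = 5

MU_x = y^(2/3) and MU_y = 2/3·x·y^(-1/3).
MRS = MU_x/MU_y = (1.5)·y/x.
Tangency: set MRS = p_x/p_y = 5/(32/3) = 15/32.
So (1.5)·y/x = 15/32, i.e. y = (5/16)·x.
Substitute into the budget 5·x + (32/3)·y = 400/3: (25/3)·x = 400/3, so x* = 16.
Then y* = (5/16)·16 = 5.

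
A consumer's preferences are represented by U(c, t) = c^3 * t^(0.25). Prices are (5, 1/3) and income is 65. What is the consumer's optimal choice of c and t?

c* = 12, t* = 15

MU_c = 3·c^2·t^(0.25) and MU_t = 0.25·c^3·t^(-0.75).
MRS = MU_c/MU_t = (12)·t/c.
Tangency: set MRS = p_c/p_t = 5/(1/3) = 15.
So (12)·t/c = 15, i.e. t = 1.25·c.
Substitute into the budget 5·c + (1/3)·t = 65: (65/12)·c = 65, so c* = 12.
Then t* = 1.25·12 = 15.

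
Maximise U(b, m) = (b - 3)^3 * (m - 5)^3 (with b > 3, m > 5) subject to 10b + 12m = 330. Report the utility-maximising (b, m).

MU_b = 3·(b−3)^2·(m−5)^3, MU_m = 3·(b−3)^3·(m−5)^2.
MRS = (m−5)/(b−3).
Tangency: set MRS = p_b/p_m = 10/12 = 5/6.
So (m − 5)/(b − 3) = 5/6, i.e. (m − 5) = (5/6)·(b − 3).
Rewrite the budget in excess-of-subsistence terms: 10·(b − 3) + 12·(m − 5) = 330 − 10·3 − 12·5 = 240.
Substituting, 20·(b − 3) = 240, so b − 3 = 12 and b* = 15.
Then m − 5 = (5/6)·12 = 10, so m* = 15.

b* = 15, m* = 15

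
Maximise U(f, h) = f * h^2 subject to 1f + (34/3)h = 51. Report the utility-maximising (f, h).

MU_f = h^2 and MU_h = 2·f·h.
MRS = MU_f/MU_h = (1/2)·h/f.
Tangency: set MRS = p_f/p_h = 1/(34/3) = 3/34.
So (1/2)·h/f = 3/34, i.e. h = (3/17)·f.
Substitute into the budget 1·f + (34/3)·h = 51: 3·f = 51, so f* = 17.
Then h* = (3/17)·17 = 3.

f* = 17, h* = 3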